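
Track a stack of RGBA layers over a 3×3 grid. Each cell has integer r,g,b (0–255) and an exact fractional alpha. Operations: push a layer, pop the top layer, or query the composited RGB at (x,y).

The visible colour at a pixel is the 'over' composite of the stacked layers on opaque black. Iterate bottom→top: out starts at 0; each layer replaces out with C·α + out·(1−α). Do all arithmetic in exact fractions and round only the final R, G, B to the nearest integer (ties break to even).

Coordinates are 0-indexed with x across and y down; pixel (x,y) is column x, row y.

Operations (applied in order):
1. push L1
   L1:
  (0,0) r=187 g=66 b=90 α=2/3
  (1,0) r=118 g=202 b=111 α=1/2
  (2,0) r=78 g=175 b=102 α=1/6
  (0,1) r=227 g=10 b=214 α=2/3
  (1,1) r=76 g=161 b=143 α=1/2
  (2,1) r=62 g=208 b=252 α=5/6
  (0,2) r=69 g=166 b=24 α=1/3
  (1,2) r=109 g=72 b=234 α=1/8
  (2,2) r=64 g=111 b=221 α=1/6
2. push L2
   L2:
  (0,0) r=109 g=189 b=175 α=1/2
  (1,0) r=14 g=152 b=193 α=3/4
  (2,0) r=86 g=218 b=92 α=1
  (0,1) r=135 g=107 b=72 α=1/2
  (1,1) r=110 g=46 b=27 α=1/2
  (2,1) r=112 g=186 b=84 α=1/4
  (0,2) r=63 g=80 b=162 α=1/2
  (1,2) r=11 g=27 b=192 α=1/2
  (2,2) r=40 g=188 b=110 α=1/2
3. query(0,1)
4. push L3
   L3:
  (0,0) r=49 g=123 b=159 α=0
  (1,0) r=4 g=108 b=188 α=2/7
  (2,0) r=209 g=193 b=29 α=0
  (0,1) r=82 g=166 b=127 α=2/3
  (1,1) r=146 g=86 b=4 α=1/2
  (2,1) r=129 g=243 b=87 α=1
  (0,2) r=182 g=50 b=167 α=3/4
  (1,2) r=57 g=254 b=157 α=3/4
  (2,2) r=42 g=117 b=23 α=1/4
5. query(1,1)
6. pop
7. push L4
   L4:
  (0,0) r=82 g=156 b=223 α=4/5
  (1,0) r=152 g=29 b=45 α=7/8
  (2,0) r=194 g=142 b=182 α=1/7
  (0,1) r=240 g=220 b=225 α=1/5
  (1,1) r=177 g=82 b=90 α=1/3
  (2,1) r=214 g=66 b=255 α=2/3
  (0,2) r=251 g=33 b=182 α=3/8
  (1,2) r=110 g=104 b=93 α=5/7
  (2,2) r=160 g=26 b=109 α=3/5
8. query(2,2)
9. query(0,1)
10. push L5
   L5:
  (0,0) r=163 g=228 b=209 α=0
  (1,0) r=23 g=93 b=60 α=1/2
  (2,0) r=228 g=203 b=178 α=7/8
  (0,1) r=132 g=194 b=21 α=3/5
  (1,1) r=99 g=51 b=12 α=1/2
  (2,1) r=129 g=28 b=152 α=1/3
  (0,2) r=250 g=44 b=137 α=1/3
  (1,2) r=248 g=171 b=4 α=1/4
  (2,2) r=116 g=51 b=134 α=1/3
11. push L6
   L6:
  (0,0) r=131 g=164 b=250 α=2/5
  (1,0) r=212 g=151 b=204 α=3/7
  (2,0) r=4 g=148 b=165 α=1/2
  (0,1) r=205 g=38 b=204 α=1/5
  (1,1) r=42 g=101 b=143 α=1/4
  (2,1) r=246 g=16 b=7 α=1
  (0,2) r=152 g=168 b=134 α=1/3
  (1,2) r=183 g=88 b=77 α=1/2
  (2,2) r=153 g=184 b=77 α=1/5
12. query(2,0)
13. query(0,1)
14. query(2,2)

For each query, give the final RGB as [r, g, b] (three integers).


at x=0,y=1 over L1,L2:
after L1 α=2/3: [454/3, 20/3, 428/3]
after L2 α=1/2: [859/6, 341/6, 322/3]
= [143, 57, 107]

query (1,1) [L1,L2,L3] — begin 0,0,0
+L1 (α=1/2) → [38, 161/2, 143/2]
+L2 (α=1/2) → [74, 253/4, 197/4]
+L3 (α=1/2) → [110, 597/8, 213/8]
→ [110, 75, 27]

(2,2) stack=L1,L2,L4; from [0,0,0]:
L1 α=1/6: [32/3, 37/2, 221/6]
L2 α=1/2: [76/3, 413/4, 881/12]
L4 α=3/5: [1592/15, 569/10, 2843/30]
rounded: [106, 57, 95]

at x=0,y=1 over L1,L2,L4:
+L1 (α=2/3) → [454/3, 20/3, 428/3]
+L2 (α=1/2) → [859/6, 341/6, 322/3]
+L4 (α=1/5) → [2438/15, 1342/15, 1963/15]
→ [163, 89, 131]

at x=2,y=0 over L1,L2,L4,L5,L6:
+L1 (α=1/6) → [13, 175/6, 17]
+L2 (α=1) → [86, 218, 92]
+L4 (α=1/7) → [710/7, 1450/7, 734/7]
+L5 (α=7/8) → [5941/28, 11397/56, 1182/7]
+L6 (α=1/2) → [6053/56, 19685/112, 2337/14]
→ [108, 176, 167]

at x=0,y=1 over L1,L2,L4,L5,L6:
+L1 (α=2/3) → [454/3, 20/3, 428/3]
+L2 (α=1/2) → [859/6, 341/6, 322/3]
+L4 (α=1/5) → [2438/15, 1342/15, 1963/15]
+L5 (α=3/5) → [10816/75, 11414/75, 4871/75]
+L6 (α=1/5) → [58639/375, 48506/375, 34784/375]
rounded: [156, 129, 93]

query (2,2) [L1,L2,L4,L5,L6] — begin 0,0,0
after L1 α=1/6: [32/3, 37/2, 221/6]
after L2 α=1/2: [76/3, 413/4, 881/12]
after L4 α=3/5: [1592/15, 569/10, 2843/30]
after L5 α=1/3: [4924/45, 824/15, 4853/45]
after L6 α=1/5: [26581/225, 6056/75, 22877/225]
rounded: [118, 81, 102]


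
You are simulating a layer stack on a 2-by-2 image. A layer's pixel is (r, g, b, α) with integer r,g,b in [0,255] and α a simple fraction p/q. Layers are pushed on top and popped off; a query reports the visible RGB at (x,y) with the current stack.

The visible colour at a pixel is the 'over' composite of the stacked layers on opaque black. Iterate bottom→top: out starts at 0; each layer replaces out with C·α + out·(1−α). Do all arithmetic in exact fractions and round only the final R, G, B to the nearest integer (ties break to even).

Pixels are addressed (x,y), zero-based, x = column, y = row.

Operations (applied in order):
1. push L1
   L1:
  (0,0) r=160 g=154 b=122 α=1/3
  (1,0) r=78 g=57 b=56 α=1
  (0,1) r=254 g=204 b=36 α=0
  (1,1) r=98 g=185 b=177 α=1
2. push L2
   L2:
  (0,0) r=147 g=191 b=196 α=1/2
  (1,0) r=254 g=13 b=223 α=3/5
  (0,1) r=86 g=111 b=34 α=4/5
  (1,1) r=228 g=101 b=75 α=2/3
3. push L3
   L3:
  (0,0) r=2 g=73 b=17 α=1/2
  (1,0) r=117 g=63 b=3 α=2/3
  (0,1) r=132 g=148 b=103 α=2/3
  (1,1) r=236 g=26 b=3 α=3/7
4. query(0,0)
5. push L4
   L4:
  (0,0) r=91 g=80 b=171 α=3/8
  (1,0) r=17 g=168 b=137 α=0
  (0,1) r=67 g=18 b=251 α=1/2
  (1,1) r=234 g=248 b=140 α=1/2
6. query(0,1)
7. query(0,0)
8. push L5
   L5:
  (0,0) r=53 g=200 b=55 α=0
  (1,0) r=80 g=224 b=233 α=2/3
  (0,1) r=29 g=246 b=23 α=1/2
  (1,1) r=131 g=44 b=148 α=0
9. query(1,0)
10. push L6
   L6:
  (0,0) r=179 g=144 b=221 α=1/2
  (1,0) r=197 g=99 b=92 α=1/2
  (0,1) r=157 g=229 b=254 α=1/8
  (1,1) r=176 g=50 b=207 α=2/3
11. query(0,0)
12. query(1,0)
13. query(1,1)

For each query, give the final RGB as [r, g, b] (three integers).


(0,0) stack=L1,L2,L3; from [0,0,0]:
+L1 (α=1/3) → [160/3, 154/3, 122/3]
+L2 (α=1/2) → [601/6, 727/6, 355/3]
+L3 (α=1/2) → [613/12, 1165/12, 203/3]
rounded: [51, 97, 68]

(0,1) stack=L1,L2,L3,L4; from [0,0,0]:
L1 α=0: [0, 0, 0]
L2 α=4/5: [344/5, 444/5, 136/5]
L3 α=2/3: [1664/15, 1924/15, 1166/15]
L4 α=1/2: [2669/30, 1097/15, 4931/30]
= [89, 73, 164]

query (0,0) [L1,L2,L3,L4] — begin 0,0,0
+L1 (α=1/3) → [160/3, 154/3, 122/3]
+L2 (α=1/2) → [601/6, 727/6, 355/3]
+L3 (α=1/2) → [613/12, 1165/12, 203/3]
+L4 (α=3/8) → [6341/96, 8705/96, 1277/12]
→ [66, 91, 106]

query (1,0) [L1,L2,L3,L4,L5] — begin 0,0,0
L1 α=1: [78, 57, 56]
L2 α=3/5: [918/5, 153/5, 781/5]
L3 α=2/3: [696/5, 261/5, 811/15]
L4 α=0: [696/5, 261/5, 811/15]
L5 α=2/3: [1496/15, 2501/15, 7801/45]
rounded: [100, 167, 173]

(0,0) stack=L1,L2,L3,L4,L5,L6; from [0,0,0]:
L1 α=1/3: [160/3, 154/3, 122/3]
L2 α=1/2: [601/6, 727/6, 355/3]
L3 α=1/2: [613/12, 1165/12, 203/3]
L4 α=3/8: [6341/96, 8705/96, 1277/12]
L5 α=0: [6341/96, 8705/96, 1277/12]
L6 α=1/2: [23525/192, 22529/192, 3929/24]
rounded: [123, 117, 164]

at x=1,y=0 over L1,L2,L3,L4,L5,L6:
L1 α=1: [78, 57, 56]
L2 α=3/5: [918/5, 153/5, 781/5]
L3 α=2/3: [696/5, 261/5, 811/15]
L4 α=0: [696/5, 261/5, 811/15]
L5 α=2/3: [1496/15, 2501/15, 7801/45]
L6 α=1/2: [4451/30, 1993/15, 11941/90]
= [148, 133, 133]

(1,1) stack=L1,L2,L3,L4,L5,L6; from [0,0,0]:
L1 α=1: [98, 185, 177]
L2 α=2/3: [554/3, 129, 109]
L3 α=3/7: [620/3, 594/7, 445/7]
L4 α=1/2: [661/3, 1165/7, 1425/14]
L5 α=0: [661/3, 1165/7, 1425/14]
L6 α=2/3: [1717/9, 1865/21, 2407/14]
→ [191, 89, 172]


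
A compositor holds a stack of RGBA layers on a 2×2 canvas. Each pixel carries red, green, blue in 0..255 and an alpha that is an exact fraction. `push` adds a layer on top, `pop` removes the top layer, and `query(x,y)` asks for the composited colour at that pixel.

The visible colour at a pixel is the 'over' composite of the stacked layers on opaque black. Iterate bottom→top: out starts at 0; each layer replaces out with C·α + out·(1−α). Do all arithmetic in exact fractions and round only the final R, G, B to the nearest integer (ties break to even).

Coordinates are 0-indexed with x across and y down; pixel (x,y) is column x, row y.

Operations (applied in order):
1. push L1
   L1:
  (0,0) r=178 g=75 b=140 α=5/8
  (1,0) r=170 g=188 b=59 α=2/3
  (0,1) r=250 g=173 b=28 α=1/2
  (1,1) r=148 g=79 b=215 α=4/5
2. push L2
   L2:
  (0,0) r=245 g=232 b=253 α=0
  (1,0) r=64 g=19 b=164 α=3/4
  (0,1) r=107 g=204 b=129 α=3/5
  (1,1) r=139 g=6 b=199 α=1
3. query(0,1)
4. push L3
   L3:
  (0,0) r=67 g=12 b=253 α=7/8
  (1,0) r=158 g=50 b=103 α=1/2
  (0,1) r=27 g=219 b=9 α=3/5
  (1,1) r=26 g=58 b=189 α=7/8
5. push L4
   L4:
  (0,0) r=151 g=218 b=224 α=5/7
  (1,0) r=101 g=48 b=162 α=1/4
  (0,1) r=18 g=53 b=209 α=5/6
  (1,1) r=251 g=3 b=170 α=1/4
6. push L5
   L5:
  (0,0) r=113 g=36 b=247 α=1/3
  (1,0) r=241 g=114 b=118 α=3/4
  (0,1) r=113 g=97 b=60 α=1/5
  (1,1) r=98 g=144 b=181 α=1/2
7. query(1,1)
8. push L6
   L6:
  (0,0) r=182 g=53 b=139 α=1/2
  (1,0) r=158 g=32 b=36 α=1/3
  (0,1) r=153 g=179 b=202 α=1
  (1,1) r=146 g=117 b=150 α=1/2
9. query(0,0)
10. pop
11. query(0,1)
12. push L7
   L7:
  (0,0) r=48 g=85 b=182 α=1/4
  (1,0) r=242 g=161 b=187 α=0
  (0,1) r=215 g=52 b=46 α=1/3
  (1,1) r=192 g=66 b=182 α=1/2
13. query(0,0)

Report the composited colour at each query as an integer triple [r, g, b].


query (0,1) [L1,L2] — begin 0,0,0
L1 α=1/2: [125, 173/2, 14]
L2 α=3/5: [571/5, 157, 83]
rounded: [114, 157, 83]

(1,1) stack=L1,L2,L3,L4,L5; from [0,0,0]:
+L1 (α=4/5) → [592/5, 316/5, 172]
+L2 (α=1) → [139, 6, 199]
+L3 (α=7/8) → [321/8, 103/2, 761/4]
+L4 (α=1/4) → [2971/32, 315/8, 2963/16]
+L5 (α=1/2) → [6107/64, 1467/16, 5859/32]
→ [95, 92, 183]

at x=0,y=0 over L1,L2,L3,L4,L5,L6:
after L1 α=5/8: [445/4, 375/8, 175/2]
after L2 α=0: [445/4, 375/8, 175/2]
after L3 α=7/8: [2321/32, 1047/64, 3717/16]
after L4 α=5/7: [14401/112, 35927/224, 1811/8]
after L5 α=1/3: [20729/168, 39959/336, 933/4]
after L6 α=1/2: [51305/336, 57767/672, 1489/8]
= [153, 86, 186]

query (0,1) [L1,L2,L3,L4,L5] — begin 0,0,0
+L1 (α=1/2) → [125, 173/2, 14]
+L2 (α=3/5) → [571/5, 157, 83]
+L3 (α=3/5) → [1547/25, 971/5, 193/5]
+L4 (α=5/6) → [3797/150, 1148/15, 903/5]
+L5 (α=1/5) → [16069/375, 6047/75, 3912/25]
→ [43, 81, 156]

at x=0,y=0 over L1,L2,L3,L4,L5,L7:
after L1 α=5/8: [445/4, 375/8, 175/2]
after L2 α=0: [445/4, 375/8, 175/2]
after L3 α=7/8: [2321/32, 1047/64, 3717/16]
after L4 α=5/7: [14401/112, 35927/224, 1811/8]
after L5 α=1/3: [20729/168, 39959/336, 933/4]
after L7 α=1/4: [23417/224, 49479/448, 3527/16]
= [105, 110, 220]


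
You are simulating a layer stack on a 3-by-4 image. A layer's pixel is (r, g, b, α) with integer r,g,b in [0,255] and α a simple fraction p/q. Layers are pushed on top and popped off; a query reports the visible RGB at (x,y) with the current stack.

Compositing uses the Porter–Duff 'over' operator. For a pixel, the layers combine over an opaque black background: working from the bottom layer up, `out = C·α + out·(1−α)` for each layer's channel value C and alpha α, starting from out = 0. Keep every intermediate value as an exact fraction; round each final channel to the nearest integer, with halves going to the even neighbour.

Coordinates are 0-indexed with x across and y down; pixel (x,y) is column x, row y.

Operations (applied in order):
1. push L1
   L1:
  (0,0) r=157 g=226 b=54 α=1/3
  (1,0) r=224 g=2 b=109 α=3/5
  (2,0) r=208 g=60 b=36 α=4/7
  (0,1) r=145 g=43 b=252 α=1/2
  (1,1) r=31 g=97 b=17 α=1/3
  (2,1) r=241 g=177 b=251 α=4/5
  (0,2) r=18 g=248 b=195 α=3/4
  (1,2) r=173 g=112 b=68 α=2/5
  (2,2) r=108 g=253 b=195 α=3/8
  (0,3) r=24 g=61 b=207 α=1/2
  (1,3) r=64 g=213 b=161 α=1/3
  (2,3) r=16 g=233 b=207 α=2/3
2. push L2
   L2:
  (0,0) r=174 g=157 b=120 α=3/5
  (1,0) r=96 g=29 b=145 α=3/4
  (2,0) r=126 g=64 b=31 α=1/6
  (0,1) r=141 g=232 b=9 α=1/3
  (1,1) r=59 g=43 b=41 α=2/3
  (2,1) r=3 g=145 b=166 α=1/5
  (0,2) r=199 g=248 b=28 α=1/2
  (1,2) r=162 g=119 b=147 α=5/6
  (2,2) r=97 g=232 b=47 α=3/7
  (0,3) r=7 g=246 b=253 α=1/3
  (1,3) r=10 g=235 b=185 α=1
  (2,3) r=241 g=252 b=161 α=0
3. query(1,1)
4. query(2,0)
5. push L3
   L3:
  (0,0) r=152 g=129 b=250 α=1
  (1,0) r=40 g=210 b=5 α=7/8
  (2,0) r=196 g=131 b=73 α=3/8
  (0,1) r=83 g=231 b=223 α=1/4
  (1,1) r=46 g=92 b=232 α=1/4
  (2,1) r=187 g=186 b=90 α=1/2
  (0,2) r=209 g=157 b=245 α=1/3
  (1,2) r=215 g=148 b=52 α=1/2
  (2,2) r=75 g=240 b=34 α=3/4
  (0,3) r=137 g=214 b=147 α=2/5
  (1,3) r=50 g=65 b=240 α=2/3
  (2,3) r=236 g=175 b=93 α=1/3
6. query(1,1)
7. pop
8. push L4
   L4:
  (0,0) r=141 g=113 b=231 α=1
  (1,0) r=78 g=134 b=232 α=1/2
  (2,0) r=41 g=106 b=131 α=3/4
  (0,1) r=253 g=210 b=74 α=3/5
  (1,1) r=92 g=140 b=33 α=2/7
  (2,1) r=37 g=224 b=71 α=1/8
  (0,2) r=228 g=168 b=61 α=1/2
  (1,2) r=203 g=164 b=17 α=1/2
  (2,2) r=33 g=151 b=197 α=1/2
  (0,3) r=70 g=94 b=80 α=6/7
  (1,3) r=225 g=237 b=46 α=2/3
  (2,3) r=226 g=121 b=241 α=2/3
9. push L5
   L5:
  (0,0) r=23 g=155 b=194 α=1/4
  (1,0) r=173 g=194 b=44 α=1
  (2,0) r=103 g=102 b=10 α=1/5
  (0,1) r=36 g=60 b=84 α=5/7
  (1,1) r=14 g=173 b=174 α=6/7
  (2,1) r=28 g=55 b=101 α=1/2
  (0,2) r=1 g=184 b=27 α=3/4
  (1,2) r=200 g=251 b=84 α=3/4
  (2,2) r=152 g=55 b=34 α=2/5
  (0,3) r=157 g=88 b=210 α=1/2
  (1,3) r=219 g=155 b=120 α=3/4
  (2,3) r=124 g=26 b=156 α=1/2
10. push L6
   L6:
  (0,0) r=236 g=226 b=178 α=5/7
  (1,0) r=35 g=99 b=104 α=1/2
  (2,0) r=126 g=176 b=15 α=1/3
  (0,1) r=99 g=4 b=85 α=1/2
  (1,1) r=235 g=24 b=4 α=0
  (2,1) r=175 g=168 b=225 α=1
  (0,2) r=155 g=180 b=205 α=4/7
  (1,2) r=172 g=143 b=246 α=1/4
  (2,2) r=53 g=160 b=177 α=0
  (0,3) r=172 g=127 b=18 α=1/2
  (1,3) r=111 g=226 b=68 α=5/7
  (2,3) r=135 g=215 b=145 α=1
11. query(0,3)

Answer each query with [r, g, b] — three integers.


query (1,1) [L1,L2] — begin 0,0,0
+L1 (α=1/3) → [31/3, 97/3, 17/3]
+L2 (α=2/3) → [385/9, 355/9, 263/9]
= [43, 39, 29]

(2,0) stack=L1,L2; from [0,0,0]:
L1 α=4/7: [832/7, 240/7, 144/7]
L2 α=1/6: [2521/21, 824/21, 937/42]
→ [120, 39, 22]

(1,1) stack=L1,L2,L3; from [0,0,0]:
L1 α=1/3: [31/3, 97/3, 17/3]
L2 α=2/3: [385/9, 355/9, 263/9]
L3 α=1/4: [523/12, 631/12, 959/12]
→ [44, 53, 80]

(0,3) stack=L1,L2,L4,L5,L6; from [0,0,0]:
L1 α=1/2: [12, 61/2, 207/2]
L2 α=1/3: [31/3, 307/3, 460/3]
L4 α=6/7: [1291/21, 1999/21, 1900/21]
L5 α=1/2: [2294/21, 3847/42, 3155/21]
L6 α=1/2: [2953/21, 9181/84, 3533/42]
= [141, 109, 84]


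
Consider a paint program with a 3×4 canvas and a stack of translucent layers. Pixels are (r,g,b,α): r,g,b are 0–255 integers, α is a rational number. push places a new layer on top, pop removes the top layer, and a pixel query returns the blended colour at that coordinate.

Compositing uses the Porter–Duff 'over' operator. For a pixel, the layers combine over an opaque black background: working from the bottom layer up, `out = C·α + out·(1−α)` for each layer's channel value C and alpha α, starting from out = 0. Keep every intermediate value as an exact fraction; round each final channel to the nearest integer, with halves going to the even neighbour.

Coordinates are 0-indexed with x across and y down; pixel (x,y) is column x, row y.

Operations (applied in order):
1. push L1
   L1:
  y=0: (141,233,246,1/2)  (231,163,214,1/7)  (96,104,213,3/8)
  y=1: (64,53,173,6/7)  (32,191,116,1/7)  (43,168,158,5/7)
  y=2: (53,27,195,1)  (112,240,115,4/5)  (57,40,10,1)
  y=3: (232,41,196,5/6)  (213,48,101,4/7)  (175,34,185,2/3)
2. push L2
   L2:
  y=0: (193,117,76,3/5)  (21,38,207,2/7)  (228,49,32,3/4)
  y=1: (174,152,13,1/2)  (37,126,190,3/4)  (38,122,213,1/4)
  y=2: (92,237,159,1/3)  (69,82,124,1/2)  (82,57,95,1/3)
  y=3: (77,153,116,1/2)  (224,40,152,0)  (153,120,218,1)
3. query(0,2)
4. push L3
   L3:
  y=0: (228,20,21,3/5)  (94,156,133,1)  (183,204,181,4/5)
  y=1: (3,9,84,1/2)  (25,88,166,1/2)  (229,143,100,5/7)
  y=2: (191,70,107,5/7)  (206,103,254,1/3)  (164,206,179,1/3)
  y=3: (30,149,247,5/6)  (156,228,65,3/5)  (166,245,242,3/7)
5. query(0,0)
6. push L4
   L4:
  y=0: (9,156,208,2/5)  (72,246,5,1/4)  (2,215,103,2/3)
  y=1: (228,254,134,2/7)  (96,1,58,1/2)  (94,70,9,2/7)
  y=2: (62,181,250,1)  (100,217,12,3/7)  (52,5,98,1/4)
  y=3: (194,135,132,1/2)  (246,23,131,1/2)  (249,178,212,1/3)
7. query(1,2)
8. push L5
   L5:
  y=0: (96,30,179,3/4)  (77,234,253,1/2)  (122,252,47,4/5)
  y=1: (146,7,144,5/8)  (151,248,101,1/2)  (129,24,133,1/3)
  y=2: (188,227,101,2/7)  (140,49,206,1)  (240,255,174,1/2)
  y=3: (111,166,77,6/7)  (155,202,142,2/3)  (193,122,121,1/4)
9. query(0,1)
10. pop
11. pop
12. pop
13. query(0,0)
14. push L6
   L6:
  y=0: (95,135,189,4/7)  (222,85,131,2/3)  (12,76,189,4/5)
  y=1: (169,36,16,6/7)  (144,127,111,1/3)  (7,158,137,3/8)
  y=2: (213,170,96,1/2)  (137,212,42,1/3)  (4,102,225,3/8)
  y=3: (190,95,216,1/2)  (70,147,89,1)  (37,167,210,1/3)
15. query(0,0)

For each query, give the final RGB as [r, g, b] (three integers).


at x=0,y=2 over L1,L2:
+L1 (α=1) → [53, 27, 195]
+L2 (α=1/3) → [66, 97, 183]
rounded: [66, 97, 183]

query (0,0) [L1,L2,L3] — begin 0,0,0
+L1 (α=1/2) → [141/2, 233/2, 123]
+L2 (α=3/5) → [144, 584/5, 474/5]
+L3 (α=3/5) → [972/5, 1468/25, 1263/25]
→ [194, 59, 51]

(1,2) stack=L1,L2,L3,L4; from [0,0,0]:
L1 α=4/5: [448/5, 192, 92]
L2 α=1/2: [793/10, 137, 108]
L3 α=1/3: [1823/15, 377/3, 470/3]
L4 α=3/7: [11792/105, 3461/21, 284/3]
rounded: [112, 165, 95]

at x=0,y=1 over L1,L2,L3,L4,L5:
L1 α=6/7: [384/7, 318/7, 1038/7]
L2 α=1/2: [801/7, 691/7, 1129/14]
L3 α=1/2: [411/7, 377/7, 2305/28]
L4 α=2/7: [5247/49, 5441/49, 19029/196]
L5 α=5/8: [51511/392, 9019/196, 198207/1568]
= [131, 46, 126]

at x=0,y=0 over L1,L2:
L1 α=1/2: [141/2, 233/2, 123]
L2 α=3/5: [144, 584/5, 474/5]
= [144, 117, 95]

query (0,0) [L1,L2,L6] — begin 0,0,0
L1 α=1/2: [141/2, 233/2, 123]
L2 α=3/5: [144, 584/5, 474/5]
L6 α=4/7: [116, 636/5, 5202/35]
= [116, 127, 149]


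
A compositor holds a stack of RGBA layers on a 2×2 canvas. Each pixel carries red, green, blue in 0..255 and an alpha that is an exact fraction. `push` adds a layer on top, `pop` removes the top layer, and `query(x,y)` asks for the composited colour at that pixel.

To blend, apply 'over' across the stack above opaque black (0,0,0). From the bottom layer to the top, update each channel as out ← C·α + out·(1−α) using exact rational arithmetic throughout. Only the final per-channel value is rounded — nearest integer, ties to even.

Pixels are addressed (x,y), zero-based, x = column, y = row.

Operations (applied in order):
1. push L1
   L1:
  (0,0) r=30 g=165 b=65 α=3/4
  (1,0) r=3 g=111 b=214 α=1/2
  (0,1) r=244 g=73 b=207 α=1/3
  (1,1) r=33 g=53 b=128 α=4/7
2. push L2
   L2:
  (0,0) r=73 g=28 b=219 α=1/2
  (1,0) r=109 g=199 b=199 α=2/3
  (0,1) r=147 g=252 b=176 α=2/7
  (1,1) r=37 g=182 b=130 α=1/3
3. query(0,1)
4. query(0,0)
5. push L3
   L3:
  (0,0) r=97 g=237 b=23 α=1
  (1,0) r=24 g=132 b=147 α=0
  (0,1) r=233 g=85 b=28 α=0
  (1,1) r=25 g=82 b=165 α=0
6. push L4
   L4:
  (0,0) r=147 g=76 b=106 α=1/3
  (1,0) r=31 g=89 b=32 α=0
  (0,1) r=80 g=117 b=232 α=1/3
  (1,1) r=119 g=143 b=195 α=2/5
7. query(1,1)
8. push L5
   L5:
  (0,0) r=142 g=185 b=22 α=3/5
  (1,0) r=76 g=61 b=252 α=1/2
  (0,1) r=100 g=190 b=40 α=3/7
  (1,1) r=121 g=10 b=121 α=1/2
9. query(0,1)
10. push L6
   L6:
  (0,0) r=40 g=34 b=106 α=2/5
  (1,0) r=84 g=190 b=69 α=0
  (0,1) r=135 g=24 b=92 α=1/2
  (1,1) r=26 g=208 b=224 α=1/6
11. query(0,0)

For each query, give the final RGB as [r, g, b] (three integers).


(0,1) stack=L1,L2; from [0,0,0]:
after L1 α=1/3: [244/3, 73/3, 69]
after L2 α=2/7: [2102/21, 1877/21, 697/7]
→ [100, 89, 100]

(0,0) stack=L1,L2; from [0,0,0]:
+L1 (α=3/4) → [45/2, 495/4, 195/4]
+L2 (α=1/2) → [191/4, 607/8, 1071/8]
= [48, 76, 134]

(1,1) stack=L1,L2,L3,L4; from [0,0,0]:
after L1 α=4/7: [132/7, 212/7, 512/7]
after L2 α=1/3: [523/21, 566/7, 1934/21]
after L3 α=0: [523/21, 566/7, 1934/21]
after L4 α=2/5: [2189/35, 740/7, 4664/35]
rounded: [63, 106, 133]

(0,1) stack=L1,L2,L3,L4,L5; from [0,0,0]:
after L1 α=1/3: [244/3, 73/3, 69]
after L2 α=2/7: [2102/21, 1877/21, 697/7]
after L3 α=0: [2102/21, 1877/21, 697/7]
after L4 α=1/3: [5884/63, 6211/63, 1006/7]
after L5 α=3/7: [42436/441, 60754/441, 4864/49]
rounded: [96, 138, 99]

(0,0) stack=L1,L2,L3,L4,L5,L6; from [0,0,0]:
L1 α=3/4: [45/2, 495/4, 195/4]
L2 α=1/2: [191/4, 607/8, 1071/8]
L3 α=1: [97, 237, 23]
L4 α=1/3: [341/3, 550/3, 152/3]
L5 α=3/5: [392/3, 553/3, 502/15]
L6 α=2/5: [472/5, 621/5, 1562/25]
rounded: [94, 124, 62]


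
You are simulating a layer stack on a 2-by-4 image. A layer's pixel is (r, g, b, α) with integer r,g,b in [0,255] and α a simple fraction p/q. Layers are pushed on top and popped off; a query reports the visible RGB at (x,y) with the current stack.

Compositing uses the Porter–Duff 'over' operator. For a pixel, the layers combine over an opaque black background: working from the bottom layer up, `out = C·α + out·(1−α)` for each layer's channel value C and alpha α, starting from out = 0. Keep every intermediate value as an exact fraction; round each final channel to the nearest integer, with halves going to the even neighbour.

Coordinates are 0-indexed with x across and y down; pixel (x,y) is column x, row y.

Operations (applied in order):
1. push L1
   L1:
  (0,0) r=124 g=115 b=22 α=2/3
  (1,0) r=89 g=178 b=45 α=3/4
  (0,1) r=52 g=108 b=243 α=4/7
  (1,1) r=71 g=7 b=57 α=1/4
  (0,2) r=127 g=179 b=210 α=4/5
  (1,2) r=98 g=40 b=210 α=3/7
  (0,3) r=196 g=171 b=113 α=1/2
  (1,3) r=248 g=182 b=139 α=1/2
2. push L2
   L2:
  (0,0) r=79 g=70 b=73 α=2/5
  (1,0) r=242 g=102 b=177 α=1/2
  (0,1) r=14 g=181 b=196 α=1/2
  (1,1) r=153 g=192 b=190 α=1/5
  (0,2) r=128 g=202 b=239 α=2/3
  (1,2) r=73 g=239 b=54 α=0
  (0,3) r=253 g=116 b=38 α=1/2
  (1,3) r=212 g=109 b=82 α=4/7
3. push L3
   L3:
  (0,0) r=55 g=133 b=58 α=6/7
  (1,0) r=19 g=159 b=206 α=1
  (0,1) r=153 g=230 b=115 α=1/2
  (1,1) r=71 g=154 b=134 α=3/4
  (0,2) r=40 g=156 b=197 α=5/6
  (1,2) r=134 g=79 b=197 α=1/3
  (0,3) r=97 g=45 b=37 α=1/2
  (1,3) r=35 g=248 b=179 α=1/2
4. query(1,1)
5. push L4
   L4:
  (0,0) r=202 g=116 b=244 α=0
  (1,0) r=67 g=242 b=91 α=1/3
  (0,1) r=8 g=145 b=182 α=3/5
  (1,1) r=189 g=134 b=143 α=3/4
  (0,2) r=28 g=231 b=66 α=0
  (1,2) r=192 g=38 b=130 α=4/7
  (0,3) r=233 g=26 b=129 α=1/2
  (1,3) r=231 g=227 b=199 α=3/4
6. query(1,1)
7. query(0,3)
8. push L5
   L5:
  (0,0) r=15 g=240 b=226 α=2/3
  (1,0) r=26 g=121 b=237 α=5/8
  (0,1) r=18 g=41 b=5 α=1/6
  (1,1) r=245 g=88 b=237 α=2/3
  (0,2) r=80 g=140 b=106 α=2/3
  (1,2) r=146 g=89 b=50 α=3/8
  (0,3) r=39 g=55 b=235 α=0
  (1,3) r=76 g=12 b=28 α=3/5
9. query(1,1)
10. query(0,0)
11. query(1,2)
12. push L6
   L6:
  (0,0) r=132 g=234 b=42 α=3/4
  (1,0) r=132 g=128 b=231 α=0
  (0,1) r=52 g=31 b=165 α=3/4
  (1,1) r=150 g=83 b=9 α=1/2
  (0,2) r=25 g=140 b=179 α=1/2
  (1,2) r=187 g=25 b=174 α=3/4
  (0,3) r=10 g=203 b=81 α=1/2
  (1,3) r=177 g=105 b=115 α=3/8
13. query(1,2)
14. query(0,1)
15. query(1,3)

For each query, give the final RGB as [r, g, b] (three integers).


(1,1) stack=L1,L2,L3; from [0,0,0]:
+L1 (α=1/4) → [71/4, 7/4, 57/4]
+L2 (α=1/5) → [224/5, 199/5, 247/5]
+L3 (α=3/4) → [1289/20, 2509/20, 2257/20]
rounded: [64, 125, 113]

query (1,1) [L1,L2,L3,L4] — begin 0,0,0
after L1 α=1/4: [71/4, 7/4, 57/4]
after L2 α=1/5: [224/5, 199/5, 247/5]
after L3 α=3/4: [1289/20, 2509/20, 2257/20]
after L4 α=3/4: [12629/80, 10549/80, 10837/80]
→ [158, 132, 135]

query (0,3) [L1,L2,L3,L4] — begin 0,0,0
+L1 (α=1/2) → [98, 171/2, 113/2]
+L2 (α=1/2) → [351/2, 403/4, 189/4]
+L3 (α=1/2) → [545/4, 583/8, 337/8]
+L4 (α=1/2) → [1477/8, 791/16, 1369/16]
rounded: [185, 49, 86]

query (1,1) [L1,L2,L3,L4,L5] — begin 0,0,0
L1 α=1/4: [71/4, 7/4, 57/4]
L2 α=1/5: [224/5, 199/5, 247/5]
L3 α=3/4: [1289/20, 2509/20, 2257/20]
L4 α=3/4: [12629/80, 10549/80, 10837/80]
L5 α=2/3: [51829/240, 24629/240, 48757/240]
= [216, 103, 203]

at x=0,y=0 over L1,L2,L3,L4,L5:
after L1 α=2/3: [248/3, 230/3, 44/3]
after L2 α=2/5: [406/5, 74, 38]
after L3 α=6/7: [2056/35, 872/7, 386/7]
after L4 α=0: [2056/35, 872/7, 386/7]
after L5 α=2/3: [3106/105, 4232/21, 3550/21]
→ [30, 202, 169]

at x=1,y=2 over L1,L2,L3,L4,L5:
after L1 α=3/7: [42, 120/7, 90]
after L2 α=0: [42, 120/7, 90]
after L3 α=1/3: [218/3, 793/21, 377/3]
after L4 α=4/7: [986/7, 1857/49, 897/7]
after L5 α=3/8: [1999/14, 2796/49, 5535/56]
→ [143, 57, 99]

at x=1,y=2 over L1,L2,L3,L4,L5,L6:
L1 α=3/7: [42, 120/7, 90]
L2 α=0: [42, 120/7, 90]
L3 α=1/3: [218/3, 793/21, 377/3]
L4 α=4/7: [986/7, 1857/49, 897/7]
L5 α=3/8: [1999/14, 2796/49, 5535/56]
L6 α=3/4: [9853/56, 6471/196, 34767/224]
= [176, 33, 155]

(0,1) stack=L1,L2,L3,L4,L5,L6; from [0,0,0]:
after L1 α=4/7: [208/7, 432/7, 972/7]
after L2 α=1/2: [153/7, 1699/14, 1172/7]
after L3 α=1/2: [612/7, 4919/28, 1977/14]
after L4 α=3/5: [1392/35, 11009/70, 5799/35]
after L5 α=1/6: [253/7, 3861/28, 2917/21]
after L6 α=3/4: [1345/28, 6465/112, 3328/21]
rounded: [48, 58, 158]

(1,3) stack=L1,L2,L3,L4,L5,L6; from [0,0,0]:
+L1 (α=1/2) → [124, 91, 139/2]
+L2 (α=4/7) → [1220/7, 709/7, 1073/14]
+L3 (α=1/2) → [1465/14, 2445/14, 3579/28]
+L4 (α=3/4) → [11167/56, 11979/56, 20295/112]
+L5 (α=3/5) → [17551/140, 12987/140, 24999/280]
+L6 (α=3/8) → [32419/224, 21807/224, 44319/448]
→ [145, 97, 99]


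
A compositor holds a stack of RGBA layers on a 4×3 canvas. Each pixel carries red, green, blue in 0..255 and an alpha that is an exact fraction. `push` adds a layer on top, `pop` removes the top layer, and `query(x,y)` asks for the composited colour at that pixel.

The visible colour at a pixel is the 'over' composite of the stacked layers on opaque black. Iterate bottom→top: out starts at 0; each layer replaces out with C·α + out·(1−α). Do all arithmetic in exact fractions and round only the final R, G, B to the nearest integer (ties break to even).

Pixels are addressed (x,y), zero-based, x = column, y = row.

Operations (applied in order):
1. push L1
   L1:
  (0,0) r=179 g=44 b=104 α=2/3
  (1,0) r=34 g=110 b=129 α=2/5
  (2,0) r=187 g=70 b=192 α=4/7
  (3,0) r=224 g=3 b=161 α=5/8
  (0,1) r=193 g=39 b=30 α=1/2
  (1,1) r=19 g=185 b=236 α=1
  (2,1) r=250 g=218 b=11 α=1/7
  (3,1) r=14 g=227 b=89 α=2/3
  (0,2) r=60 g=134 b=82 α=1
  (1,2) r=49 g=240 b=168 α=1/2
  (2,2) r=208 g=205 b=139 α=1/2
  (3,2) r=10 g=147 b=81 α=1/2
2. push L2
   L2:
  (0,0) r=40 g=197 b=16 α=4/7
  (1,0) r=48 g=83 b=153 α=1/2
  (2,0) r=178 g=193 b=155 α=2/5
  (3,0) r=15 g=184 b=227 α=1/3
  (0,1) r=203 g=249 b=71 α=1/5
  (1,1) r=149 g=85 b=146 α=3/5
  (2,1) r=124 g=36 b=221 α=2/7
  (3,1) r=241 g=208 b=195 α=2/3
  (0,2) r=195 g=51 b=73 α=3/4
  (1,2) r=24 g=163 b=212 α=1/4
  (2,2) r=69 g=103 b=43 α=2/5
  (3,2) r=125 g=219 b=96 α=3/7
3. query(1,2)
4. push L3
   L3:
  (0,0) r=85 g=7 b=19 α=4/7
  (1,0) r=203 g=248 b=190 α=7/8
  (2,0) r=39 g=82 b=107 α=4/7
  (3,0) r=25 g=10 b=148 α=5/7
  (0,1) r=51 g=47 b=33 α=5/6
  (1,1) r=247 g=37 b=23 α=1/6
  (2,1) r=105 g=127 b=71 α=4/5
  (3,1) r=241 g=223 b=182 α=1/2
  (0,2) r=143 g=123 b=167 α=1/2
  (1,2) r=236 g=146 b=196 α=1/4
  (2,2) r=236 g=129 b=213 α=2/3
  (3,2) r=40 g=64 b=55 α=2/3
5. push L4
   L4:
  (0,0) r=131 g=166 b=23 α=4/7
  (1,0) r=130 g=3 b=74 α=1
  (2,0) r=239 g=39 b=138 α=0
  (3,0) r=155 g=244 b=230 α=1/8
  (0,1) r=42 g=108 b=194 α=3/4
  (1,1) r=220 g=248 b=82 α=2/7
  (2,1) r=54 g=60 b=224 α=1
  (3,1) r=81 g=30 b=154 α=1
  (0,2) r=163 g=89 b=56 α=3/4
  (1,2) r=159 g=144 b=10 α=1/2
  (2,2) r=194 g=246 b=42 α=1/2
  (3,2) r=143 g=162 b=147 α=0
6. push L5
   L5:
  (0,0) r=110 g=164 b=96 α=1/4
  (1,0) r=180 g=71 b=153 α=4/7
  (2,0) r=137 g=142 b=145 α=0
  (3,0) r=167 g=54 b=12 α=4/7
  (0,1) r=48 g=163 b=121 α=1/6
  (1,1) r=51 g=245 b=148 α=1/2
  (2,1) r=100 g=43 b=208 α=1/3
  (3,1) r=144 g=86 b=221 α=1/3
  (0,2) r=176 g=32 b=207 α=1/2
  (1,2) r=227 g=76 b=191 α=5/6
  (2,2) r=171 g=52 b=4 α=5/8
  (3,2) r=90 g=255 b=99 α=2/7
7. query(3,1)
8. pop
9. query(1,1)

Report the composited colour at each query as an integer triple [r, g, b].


at x=1,y=2 over L1,L2:
after L1 α=1/2: [49/2, 120, 84]
after L2 α=1/4: [195/8, 523/4, 116]
= [24, 131, 116]

query (3,1) [L1,L2,L3,L4,L5] — begin 0,0,0
after L1 α=2/3: [28/3, 454/3, 178/3]
after L2 α=2/3: [1474/9, 1702/9, 1348/9]
after L3 α=1/2: [3643/18, 3709/18, 1493/9]
after L4 α=1: [81, 30, 154]
after L5 α=1/3: [102, 146/3, 529/3]
rounded: [102, 49, 176]

query (1,1) [L1,L2,L3,L4] — begin 0,0,0
after L1 α=1: [19, 185, 236]
after L2 α=3/5: [97, 125, 182]
after L3 α=1/6: [122, 331/3, 311/2]
after L4 α=2/7: [150, 449/3, 269/2]
rounded: [150, 150, 134]


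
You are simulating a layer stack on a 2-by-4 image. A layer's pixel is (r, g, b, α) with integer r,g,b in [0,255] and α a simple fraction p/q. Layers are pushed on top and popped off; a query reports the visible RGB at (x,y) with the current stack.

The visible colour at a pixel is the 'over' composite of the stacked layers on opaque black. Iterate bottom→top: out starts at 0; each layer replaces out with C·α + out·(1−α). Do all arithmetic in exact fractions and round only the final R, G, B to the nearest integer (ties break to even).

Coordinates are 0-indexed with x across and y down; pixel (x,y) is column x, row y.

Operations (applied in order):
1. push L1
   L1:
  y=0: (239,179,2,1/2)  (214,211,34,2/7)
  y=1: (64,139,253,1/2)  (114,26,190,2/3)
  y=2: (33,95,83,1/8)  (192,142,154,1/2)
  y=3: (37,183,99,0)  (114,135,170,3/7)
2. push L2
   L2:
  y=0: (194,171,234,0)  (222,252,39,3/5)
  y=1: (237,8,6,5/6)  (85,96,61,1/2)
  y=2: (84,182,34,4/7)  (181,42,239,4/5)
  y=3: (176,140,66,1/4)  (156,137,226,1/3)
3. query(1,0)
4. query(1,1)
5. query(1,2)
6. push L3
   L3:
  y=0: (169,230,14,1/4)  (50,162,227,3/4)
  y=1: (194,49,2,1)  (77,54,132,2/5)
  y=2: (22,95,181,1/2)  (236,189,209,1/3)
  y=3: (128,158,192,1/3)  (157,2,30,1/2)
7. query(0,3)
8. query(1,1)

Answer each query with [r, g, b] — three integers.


query (1,0) [L1,L2] — begin 0,0,0
after L1 α=2/7: [428/7, 422/7, 68/7]
after L2 α=3/5: [5518/35, 6136/35, 191/7]
rounded: [158, 175, 27]

at x=1,y=1 over L1,L2:
after L1 α=2/3: [76, 52/3, 380/3]
after L2 α=1/2: [161/2, 170/3, 563/6]
→ [80, 57, 94]

(1,2) stack=L1,L2; from [0,0,0]:
L1 α=1/2: [96, 71, 77]
L2 α=4/5: [164, 239/5, 1033/5]
rounded: [164, 48, 207]

(0,3) stack=L1,L2,L3; from [0,0,0]:
after L1 α=0: [0, 0, 0]
after L2 α=1/4: [44, 35, 33/2]
after L3 α=1/3: [72, 76, 75]
→ [72, 76, 75]

at x=1,y=1 over L1,L2,L3:
+L1 (α=2/3) → [76, 52/3, 380/3]
+L2 (α=1/2) → [161/2, 170/3, 563/6]
+L3 (α=2/5) → [791/10, 278/5, 1091/10]
→ [79, 56, 109]


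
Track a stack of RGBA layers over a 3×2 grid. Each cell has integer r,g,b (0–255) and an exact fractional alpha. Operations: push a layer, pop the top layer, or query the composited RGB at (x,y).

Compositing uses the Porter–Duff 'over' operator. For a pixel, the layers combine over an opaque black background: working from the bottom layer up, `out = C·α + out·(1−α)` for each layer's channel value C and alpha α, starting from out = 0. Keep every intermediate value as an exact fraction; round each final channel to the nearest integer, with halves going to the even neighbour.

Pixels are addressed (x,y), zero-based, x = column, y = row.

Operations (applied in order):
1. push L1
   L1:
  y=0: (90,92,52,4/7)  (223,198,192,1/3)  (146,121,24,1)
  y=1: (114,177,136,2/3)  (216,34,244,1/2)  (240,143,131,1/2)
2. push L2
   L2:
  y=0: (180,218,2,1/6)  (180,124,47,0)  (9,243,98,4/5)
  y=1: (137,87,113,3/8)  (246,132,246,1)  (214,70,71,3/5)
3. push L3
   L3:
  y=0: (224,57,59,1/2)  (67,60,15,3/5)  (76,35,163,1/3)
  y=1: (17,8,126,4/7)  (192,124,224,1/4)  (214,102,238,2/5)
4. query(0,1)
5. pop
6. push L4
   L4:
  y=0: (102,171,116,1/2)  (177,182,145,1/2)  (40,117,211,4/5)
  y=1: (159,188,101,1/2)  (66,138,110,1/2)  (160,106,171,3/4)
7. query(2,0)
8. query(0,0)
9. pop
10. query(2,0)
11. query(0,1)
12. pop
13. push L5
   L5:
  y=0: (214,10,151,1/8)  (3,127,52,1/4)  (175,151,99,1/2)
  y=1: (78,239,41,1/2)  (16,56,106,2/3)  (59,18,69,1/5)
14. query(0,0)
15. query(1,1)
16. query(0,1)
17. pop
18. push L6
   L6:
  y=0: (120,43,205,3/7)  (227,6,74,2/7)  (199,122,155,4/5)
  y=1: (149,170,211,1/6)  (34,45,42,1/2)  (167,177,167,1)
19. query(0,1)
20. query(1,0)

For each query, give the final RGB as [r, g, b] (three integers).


at x=0,y=1 over L1,L2,L3:
after L1 α=2/3: [76, 118, 272/3]
after L2 α=3/8: [791/8, 851/8, 2377/24]
after L3 α=4/7: [2917/56, 2809/56, 6409/56]
rounded: [52, 50, 114]

at x=2,y=0 over L1,L2,L4:
L1 α=1: [146, 121, 24]
L2 α=4/5: [182/5, 1093/5, 416/5]
L4 α=4/5: [982/25, 3433/25, 4636/25]
rounded: [39, 137, 185]

at x=0,y=0 over L1,L2,L4:
L1 α=4/7: [360/7, 368/7, 208/7]
L2 α=1/6: [510/7, 561/7, 527/21]
L4 α=1/2: [612/7, 879/7, 2963/42]
rounded: [87, 126, 71]

query (2,0) [L1,L2] — begin 0,0,0
+L1 (α=1) → [146, 121, 24]
+L2 (α=4/5) → [182/5, 1093/5, 416/5]
→ [36, 219, 83]

query (0,1) [L1,L2] — begin 0,0,0
after L1 α=2/3: [76, 118, 272/3]
after L2 α=3/8: [791/8, 851/8, 2377/24]
= [99, 106, 99]

query (0,0) [L1,L5] — begin 0,0,0
after L1 α=4/7: [360/7, 368/7, 208/7]
after L5 α=1/8: [287/4, 189/4, 359/8]
= [72, 47, 45]

(1,1) stack=L1,L5; from [0,0,0]:
L1 α=1/2: [108, 17, 122]
L5 α=2/3: [140/3, 43, 334/3]
= [47, 43, 111]

at x=0,y=1 over L1,L5:
L1 α=2/3: [76, 118, 272/3]
L5 α=1/2: [77, 357/2, 395/6]
= [77, 178, 66]

at x=0,y=1 over L1,L6:
+L1 (α=2/3) → [76, 118, 272/3]
+L6 (α=1/6) → [529/6, 380/3, 1993/18]
→ [88, 127, 111]

(1,0) stack=L1,L6; from [0,0,0]:
+L1 (α=1/3) → [223/3, 66, 64]
+L6 (α=2/7) → [2477/21, 342/7, 468/7]
= [118, 49, 67]


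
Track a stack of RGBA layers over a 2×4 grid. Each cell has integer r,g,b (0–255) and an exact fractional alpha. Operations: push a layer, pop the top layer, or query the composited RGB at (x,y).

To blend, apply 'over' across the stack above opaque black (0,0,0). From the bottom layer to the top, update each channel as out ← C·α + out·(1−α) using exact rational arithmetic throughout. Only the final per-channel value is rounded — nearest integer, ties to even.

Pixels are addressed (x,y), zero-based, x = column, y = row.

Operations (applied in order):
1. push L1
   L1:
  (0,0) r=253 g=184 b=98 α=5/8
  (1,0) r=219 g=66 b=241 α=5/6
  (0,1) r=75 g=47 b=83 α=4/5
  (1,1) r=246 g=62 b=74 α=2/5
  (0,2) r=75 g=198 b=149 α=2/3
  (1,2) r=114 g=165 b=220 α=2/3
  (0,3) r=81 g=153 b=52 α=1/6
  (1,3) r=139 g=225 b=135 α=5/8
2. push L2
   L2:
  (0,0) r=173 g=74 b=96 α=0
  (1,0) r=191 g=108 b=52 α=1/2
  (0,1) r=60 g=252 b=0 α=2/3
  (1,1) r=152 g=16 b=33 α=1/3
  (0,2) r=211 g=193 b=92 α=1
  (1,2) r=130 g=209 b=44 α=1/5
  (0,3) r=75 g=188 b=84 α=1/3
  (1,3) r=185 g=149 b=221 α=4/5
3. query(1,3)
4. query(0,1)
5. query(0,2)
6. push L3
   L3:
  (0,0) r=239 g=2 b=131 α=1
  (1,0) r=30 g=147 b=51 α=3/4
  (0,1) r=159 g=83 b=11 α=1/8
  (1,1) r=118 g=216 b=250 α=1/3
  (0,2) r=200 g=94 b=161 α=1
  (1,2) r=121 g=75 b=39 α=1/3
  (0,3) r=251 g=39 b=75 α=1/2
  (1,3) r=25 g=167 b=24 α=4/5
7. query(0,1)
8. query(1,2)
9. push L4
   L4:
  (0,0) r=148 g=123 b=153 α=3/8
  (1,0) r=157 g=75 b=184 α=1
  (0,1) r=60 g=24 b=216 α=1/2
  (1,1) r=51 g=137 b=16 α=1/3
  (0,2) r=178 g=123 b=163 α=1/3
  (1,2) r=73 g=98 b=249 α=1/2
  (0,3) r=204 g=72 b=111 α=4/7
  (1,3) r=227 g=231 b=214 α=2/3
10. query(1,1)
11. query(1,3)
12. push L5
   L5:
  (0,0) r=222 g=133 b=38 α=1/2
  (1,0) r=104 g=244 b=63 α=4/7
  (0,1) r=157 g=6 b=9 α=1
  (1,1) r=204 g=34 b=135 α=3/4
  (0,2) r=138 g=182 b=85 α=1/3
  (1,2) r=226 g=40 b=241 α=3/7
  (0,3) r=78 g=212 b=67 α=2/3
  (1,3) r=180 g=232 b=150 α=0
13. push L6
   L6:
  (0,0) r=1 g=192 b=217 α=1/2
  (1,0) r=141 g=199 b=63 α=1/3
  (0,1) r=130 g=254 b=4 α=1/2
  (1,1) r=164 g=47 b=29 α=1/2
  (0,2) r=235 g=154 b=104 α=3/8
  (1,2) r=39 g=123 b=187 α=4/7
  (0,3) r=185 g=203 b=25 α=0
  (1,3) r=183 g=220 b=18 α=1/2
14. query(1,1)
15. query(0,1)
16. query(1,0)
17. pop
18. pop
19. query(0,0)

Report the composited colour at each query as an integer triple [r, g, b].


at x=1,y=3 over L1,L2:
+L1 (α=5/8) → [695/8, 1125/8, 675/8]
+L2 (α=4/5) → [1323/8, 5893/40, 7747/40]
= [165, 147, 194]

at x=0,y=1 over L1,L2:
L1 α=4/5: [60, 188/5, 332/5]
L2 α=2/3: [60, 2708/15, 332/15]
→ [60, 181, 22]

at x=0,y=2 over L1,L2:
after L1 α=2/3: [50, 132, 298/3]
after L2 α=1: [211, 193, 92]
→ [211, 193, 92]

(0,1) stack=L1,L2,L3; from [0,0,0]:
after L1 α=4/5: [60, 188/5, 332/5]
after L2 α=2/3: [60, 2708/15, 332/15]
after L3 α=1/8: [579/8, 20201/120, 2489/120]
= [72, 168, 21]

(1,2) stack=L1,L2,L3; from [0,0,0]:
L1 α=2/3: [76, 110, 440/3]
L2 α=1/5: [434/5, 649/5, 1892/15]
L3 α=1/3: [491/5, 1673/15, 4369/45]
= [98, 112, 97]

at x=1,y=1 over L1,L2,L3,L4:
+L1 (α=2/5) → [492/5, 124/5, 148/5]
+L2 (α=1/3) → [1744/15, 328/15, 461/15]
+L3 (α=1/3) → [5258/45, 3896/45, 4672/45]
+L4 (α=1/3) → [12811/135, 13957/135, 10064/135]
rounded: [95, 103, 75]

query (1,3) [L1,L2,L3,L4] — begin 0,0,0
+L1 (α=5/8) → [695/8, 1125/8, 675/8]
+L2 (α=4/5) → [1323/8, 5893/40, 7747/40]
+L3 (α=4/5) → [2123/40, 32613/200, 11587/200]
+L4 (α=2/3) → [6761/40, 41671/200, 97187/600]
= [169, 208, 162]

(1,1) stack=L1,L2,L3,L4,L5,L6; from [0,0,0]:
+L1 (α=2/5) → [492/5, 124/5, 148/5]
+L2 (α=1/3) → [1744/15, 328/15, 461/15]
+L3 (α=1/3) → [5258/45, 3896/45, 4672/45]
+L4 (α=1/3) → [12811/135, 13957/135, 10064/135]
+L5 (α=3/4) → [95431/540, 27727/540, 64739/540]
+L6 (α=1/2) → [183991/1080, 53107/1080, 80399/1080]
rounded: [170, 49, 74]

(0,1) stack=L1,L2,L3,L4,L5,L6; from [0,0,0]:
after L1 α=4/5: [60, 188/5, 332/5]
after L2 α=2/3: [60, 2708/15, 332/15]
after L3 α=1/8: [579/8, 20201/120, 2489/120]
after L4 α=1/2: [1059/16, 23081/240, 28409/240]
after L5 α=1: [157, 6, 9]
after L6 α=1/2: [287/2, 130, 13/2]
rounded: [144, 130, 6]

(1,0) stack=L1,L2,L3,L4,L5,L6; from [0,0,0]:
+L1 (α=5/6) → [365/2, 55, 1205/6]
+L2 (α=1/2) → [747/4, 163/2, 1517/12]
+L3 (α=3/4) → [1107/16, 1045/8, 3353/48]
+L4 (α=1) → [157, 75, 184]
+L5 (α=4/7) → [887/7, 1201/7, 804/7]
+L6 (α=1/3) → [2761/21, 1265/7, 683/7]
rounded: [131, 181, 98]

query (0,0) [L1,L2,L3,L4] — begin 0,0,0
+L1 (α=5/8) → [1265/8, 115, 245/4]
+L2 (α=0) → [1265/8, 115, 245/4]
+L3 (α=1) → [239, 2, 131]
+L4 (α=3/8) → [1639/8, 379/8, 557/4]
→ [205, 47, 139]


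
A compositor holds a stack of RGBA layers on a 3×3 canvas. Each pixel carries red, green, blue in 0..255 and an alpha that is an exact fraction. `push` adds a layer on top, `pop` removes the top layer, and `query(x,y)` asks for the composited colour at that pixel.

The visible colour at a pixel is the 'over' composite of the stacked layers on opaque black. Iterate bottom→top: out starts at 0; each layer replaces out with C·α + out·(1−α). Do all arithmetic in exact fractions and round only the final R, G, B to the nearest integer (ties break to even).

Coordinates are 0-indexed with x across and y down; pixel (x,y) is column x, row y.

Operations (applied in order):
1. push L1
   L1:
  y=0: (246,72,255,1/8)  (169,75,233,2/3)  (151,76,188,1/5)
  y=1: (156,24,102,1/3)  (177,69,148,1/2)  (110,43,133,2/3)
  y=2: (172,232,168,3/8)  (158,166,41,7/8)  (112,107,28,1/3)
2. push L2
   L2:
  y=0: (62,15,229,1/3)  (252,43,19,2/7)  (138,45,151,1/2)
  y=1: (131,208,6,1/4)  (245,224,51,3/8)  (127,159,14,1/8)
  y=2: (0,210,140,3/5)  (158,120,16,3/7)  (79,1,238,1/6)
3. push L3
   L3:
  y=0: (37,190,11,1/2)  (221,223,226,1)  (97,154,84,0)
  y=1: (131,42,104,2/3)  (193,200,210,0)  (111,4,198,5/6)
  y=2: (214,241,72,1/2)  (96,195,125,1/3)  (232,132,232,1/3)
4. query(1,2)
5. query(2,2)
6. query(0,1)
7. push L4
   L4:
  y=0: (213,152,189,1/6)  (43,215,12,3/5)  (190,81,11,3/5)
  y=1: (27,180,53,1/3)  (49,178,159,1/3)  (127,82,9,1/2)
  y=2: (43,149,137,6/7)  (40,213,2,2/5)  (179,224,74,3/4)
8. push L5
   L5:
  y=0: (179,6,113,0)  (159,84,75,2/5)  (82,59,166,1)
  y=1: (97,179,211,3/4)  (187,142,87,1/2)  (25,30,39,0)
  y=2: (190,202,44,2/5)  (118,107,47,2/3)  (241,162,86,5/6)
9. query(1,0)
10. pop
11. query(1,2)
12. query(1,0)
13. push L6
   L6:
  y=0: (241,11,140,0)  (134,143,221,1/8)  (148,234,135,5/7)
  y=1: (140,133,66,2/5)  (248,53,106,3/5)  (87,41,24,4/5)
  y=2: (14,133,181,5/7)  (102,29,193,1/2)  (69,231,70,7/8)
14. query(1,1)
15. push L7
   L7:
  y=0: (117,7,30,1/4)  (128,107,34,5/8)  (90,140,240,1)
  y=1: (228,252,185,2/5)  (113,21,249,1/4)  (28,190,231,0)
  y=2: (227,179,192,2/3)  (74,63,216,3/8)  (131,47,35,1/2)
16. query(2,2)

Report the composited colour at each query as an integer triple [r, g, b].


query (1,2) [L1,L2,L3] — begin 0,0,0
L1 α=7/8: [553/4, 581/4, 287/8]
L2 α=3/7: [1027/7, 941/7, 383/14]
L3 α=1/3: [2726/21, 3247/21, 1258/21]
= [130, 155, 60]

(2,2) stack=L1,L2,L3; from [0,0,0]:
+L1 (α=1/3) → [112/3, 107/3, 28/3]
+L2 (α=1/6) → [797/18, 269/9, 427/9]
+L3 (α=1/3) → [2885/27, 1726/27, 2942/27]
→ [107, 64, 109]

at x=0,y=1 over L1,L2,L3:
after L1 α=1/3: [52, 8, 34]
after L2 α=1/4: [287/4, 58, 27]
after L3 α=2/3: [445/4, 142/3, 235/3]
= [111, 47, 78]

at x=1,y=0 over L1,L2,L3,L4,L5:
after L1 α=2/3: [338/3, 50, 466/3]
after L2 α=2/7: [3202/21, 48, 2444/21]
after L3 α=1: [221, 223, 226]
after L4 α=3/5: [571/5, 1091/5, 488/5]
after L5 α=2/5: [3303/25, 4113/25, 2214/25]
→ [132, 165, 89]

(1,2) stack=L1,L2,L3,L4; from [0,0,0]:
L1 α=7/8: [553/4, 581/4, 287/8]
L2 α=3/7: [1027/7, 941/7, 383/14]
L3 α=1/3: [2726/21, 3247/21, 1258/21]
L4 α=2/5: [3286/35, 6229/35, 1286/35]
rounded: [94, 178, 37]

(1,0) stack=L1,L2,L3,L4; from [0,0,0]:
after L1 α=2/3: [338/3, 50, 466/3]
after L2 α=2/7: [3202/21, 48, 2444/21]
after L3 α=1: [221, 223, 226]
after L4 α=3/5: [571/5, 1091/5, 488/5]
rounded: [114, 218, 98]

at x=1,y=1 over L1,L2,L3,L4,L6:
L1 α=1/2: [177/2, 69/2, 74]
L2 α=3/8: [2355/16, 1689/16, 523/8]
L3 α=0: [2355/16, 1689/16, 523/8]
L4 α=1/3: [2747/24, 3113/24, 1159/12]
L6 α=3/5: [2335/12, 5021/60, 3067/30]
= [195, 84, 102]

query (2,2) [L1,L2,L3,L4,L6,L7] — begin 0,0,0
L1 α=1/3: [112/3, 107/3, 28/3]
L2 α=1/6: [797/18, 269/9, 427/9]
L3 α=1/3: [2885/27, 1726/27, 2942/27]
L4 α=3/4: [4346/27, 9935/54, 2234/27]
L6 α=7/8: [17387/216, 97253/432, 1933/27]
L7 α=1/2: [45683/432, 117557/864, 1439/27]
= [106, 136, 53]
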